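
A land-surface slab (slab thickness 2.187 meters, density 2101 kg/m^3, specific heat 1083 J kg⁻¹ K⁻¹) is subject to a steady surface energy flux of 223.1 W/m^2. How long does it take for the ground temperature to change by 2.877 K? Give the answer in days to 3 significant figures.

Areal heat capacity C = ρ c_p D = 2101 × 1083 × 2.187 = 4.98×10^6 J/(m²·K).
Time required: Δt = C ΔT / F = 4.98×10^6 × 2.877 / 223.1 = 64200 s.
In days: 64200 s / (86400 s/day) = 0.743 days.

0.743 days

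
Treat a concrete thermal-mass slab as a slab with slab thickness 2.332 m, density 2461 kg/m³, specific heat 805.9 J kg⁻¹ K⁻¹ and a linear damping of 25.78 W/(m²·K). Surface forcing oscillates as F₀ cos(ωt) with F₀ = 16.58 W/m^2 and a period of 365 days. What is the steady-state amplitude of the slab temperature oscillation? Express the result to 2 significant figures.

0.64 K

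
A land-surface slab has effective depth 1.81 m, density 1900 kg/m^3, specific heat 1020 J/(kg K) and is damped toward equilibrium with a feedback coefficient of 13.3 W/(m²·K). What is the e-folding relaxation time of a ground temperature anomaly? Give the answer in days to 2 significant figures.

Areal heat capacity C = ρ c_p D = 1900 × 1020 × 1.81 = 3.51×10^6 J/(m²·K).
Relaxation time τ = C / λ = 3.51×10^6 / 13.3 = 2.64×10^5 s.
In days: 2.64×10^5 s / (86400 s/day) = 3.05 days.

3.1 days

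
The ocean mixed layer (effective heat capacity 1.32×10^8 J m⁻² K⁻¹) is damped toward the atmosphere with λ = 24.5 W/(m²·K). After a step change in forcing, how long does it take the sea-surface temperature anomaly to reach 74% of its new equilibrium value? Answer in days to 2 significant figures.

84 days

Areal heat capacity C = 1.32×10^8 J m⁻² K⁻¹ (given).
τ = C / λ = 1.32×10^8 / 24.5 = 5.39×10^6 s.
Fraction reached: 1 − e^(−t/τ) = 0.74 ⇒ t = −τ ln(1 − 0.74) = τ × 1.35.
t = 7.26×10^6 s = 84.0 days.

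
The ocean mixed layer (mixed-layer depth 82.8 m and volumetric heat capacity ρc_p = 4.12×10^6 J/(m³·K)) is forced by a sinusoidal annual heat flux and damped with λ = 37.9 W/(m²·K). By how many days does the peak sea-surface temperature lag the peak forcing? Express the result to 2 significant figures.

62 days

Areal heat capacity C = ρc_p × D = 4.12×10^6 × 82.8 = 3.41×10^8 J/(m^2 K).
ω = 2π / 3.15×10^7 s = 1.99×10^-7 s⁻¹.
Phase lag φ = arctan(Cω/λ) = arctan(68.0/37.9) = 1.06 rad.
Time lag = φ / ω = 1.06 / 1.99×10^-7 = 5.33×10^6 s = 61.7 days.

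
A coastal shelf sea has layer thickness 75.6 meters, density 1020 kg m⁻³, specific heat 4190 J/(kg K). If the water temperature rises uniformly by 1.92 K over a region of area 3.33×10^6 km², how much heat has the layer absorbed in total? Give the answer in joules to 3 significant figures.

Areal heat capacity C = ρ c_p D = 1020 × 4190 × 75.6 = 3.23×10^8 J/(m²·K).
Heat per unit area: q = C ΔT = 3.23×10^8 × 1.92 = 6.20×10^8 J/m².
Total heat: Q = q × A = 6.20×10^8 × (3.33×10^6 × 10⁶ m²) = 2.07×10^21 J.

2.07×10^21 J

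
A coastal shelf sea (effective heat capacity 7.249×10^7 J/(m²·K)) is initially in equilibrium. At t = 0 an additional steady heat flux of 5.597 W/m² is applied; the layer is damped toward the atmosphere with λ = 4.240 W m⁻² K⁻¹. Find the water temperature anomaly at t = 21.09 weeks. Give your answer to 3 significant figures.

Areal heat capacity C = 7.249×10^7 J/(m²·K) (given).
τ = C / λ = 7.25×10^7 / 4.240 = 1.71×10^7 s.
Equilibrium anomaly ΔT_eq = F / λ = 5.597 / 4.240 = 1.32 K.
t = 21.09 weeks = 1.28×10^7 s, so t/τ = 0.746.
ΔT(t) = ΔT_eq (1 − e^(−t/τ)) = 1.32 × (1 − e^−0.746) = 0.694 K.

0.694 K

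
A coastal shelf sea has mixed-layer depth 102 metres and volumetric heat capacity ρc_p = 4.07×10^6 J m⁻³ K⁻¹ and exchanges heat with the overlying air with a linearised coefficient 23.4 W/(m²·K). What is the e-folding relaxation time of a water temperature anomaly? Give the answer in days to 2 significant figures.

210 days

Areal heat capacity C = ρc_p × D = 4.07×10^6 × 102 = 4.15×10^8 J/(m^2 K).
Relaxation time τ = C / λ = 4.15×10^8 / 23.4 = 1.77×10^7 s.
In days: 1.77×10^7 s / (86400 s/day) = 205 days.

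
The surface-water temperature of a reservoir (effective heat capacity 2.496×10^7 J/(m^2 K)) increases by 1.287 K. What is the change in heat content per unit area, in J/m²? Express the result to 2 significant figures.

Areal heat capacity C = 2.496×10^7 J/(m^2 K) (given).
ΔQ = C ΔT = 2.50×10^7 × 1.287 = 3.21×10^7 J/m².

3.2×10^7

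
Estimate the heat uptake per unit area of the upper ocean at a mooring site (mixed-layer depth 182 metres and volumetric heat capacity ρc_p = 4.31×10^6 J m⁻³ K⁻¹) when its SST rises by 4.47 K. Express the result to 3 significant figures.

3.51×10^9

Areal heat capacity C = ρc_p × D = 4.31×10^6 × 182 = 7.84×10^8 J m⁻² K⁻¹.
ΔQ = C ΔT = 7.84×10^8 × 4.47 = 3.51×10^9 J/m².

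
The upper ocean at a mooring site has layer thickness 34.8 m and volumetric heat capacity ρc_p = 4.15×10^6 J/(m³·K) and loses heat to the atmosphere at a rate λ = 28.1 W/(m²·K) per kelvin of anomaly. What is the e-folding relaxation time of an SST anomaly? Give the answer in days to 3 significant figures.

Areal heat capacity C = ρc_p × D = 4.15×10^6 × 34.8 = 1.44×10^8 J/(m^2 K).
Relaxation time τ = C / λ = 1.44×10^8 / 28.1 = 5.14×10^6 s.
In days: 5.14×10^6 s / (86400 s/day) = 59.5 days.

59.5 days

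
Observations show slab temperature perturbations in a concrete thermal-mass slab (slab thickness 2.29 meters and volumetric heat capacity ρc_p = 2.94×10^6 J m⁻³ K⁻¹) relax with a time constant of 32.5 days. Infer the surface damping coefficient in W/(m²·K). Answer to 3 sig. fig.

2.40

Areal heat capacity C = ρc_p × D = 2.94×10^6 × 2.29 = 6.73×10^6 J/(m^2 K).
τ = 32.5 days = 2.81×10^6 s.
λ = C / τ = 6.73×10^6 / 2.81×10^6 = 2.40 W/(m²·K).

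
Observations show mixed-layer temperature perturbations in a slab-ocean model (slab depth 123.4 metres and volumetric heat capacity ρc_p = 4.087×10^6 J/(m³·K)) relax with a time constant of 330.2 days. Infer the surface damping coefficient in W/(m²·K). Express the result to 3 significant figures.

17.7

Areal heat capacity C = ρc_p × D = 4.087×10^6 × 123.4 = 5.04×10^8 J m⁻² K⁻¹.
τ = 330.2 days = 2.85×10^7 s.
λ = C / τ = 5.04×10^8 / 2.85×10^7 = 17.7 W/(m²·K).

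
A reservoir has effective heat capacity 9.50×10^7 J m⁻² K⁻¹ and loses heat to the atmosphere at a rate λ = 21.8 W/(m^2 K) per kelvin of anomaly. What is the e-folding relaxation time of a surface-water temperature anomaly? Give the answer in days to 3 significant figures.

Areal heat capacity C = 9.50×10^7 J m⁻² K⁻¹ (given).
Relaxation time τ = C / λ = 9.50×10^7 / 21.8 = 4.36×10^6 s.
In days: 4.36×10^6 s / (86400 s/day) = 50.4 days.

50.4 days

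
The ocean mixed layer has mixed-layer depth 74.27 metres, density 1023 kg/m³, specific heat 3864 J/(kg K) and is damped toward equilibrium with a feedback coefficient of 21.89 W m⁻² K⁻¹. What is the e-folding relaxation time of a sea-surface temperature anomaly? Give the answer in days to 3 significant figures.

155 days

Areal heat capacity C = ρ c_p D = 1023 × 3864 × 74.27 = 2.94×10^8 J/(m²·K).
Relaxation time τ = C / λ = 2.94×10^8 / 21.89 = 1.34×10^7 s.
In days: 1.34×10^7 s / (86400 s/day) = 155 days.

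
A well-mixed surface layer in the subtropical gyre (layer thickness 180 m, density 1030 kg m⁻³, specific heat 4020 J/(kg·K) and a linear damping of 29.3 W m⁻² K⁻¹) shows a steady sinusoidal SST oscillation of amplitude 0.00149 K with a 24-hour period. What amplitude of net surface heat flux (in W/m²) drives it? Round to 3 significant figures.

Areal heat capacity C = ρ c_p D = 1030 × 4020 × 180 = 7.45×10^8 J/(m^2 K).
ω = 2π / 86400 s = 7.27×10^-5 s⁻¹.
√((Cω)² + λ²) = √((54200)² + 29.3²) = 54200 W/(m²·K).
F₀ = A × √((Cω)²+λ²) = 0.00149 × 54200 = 80.8 W/m².

80.8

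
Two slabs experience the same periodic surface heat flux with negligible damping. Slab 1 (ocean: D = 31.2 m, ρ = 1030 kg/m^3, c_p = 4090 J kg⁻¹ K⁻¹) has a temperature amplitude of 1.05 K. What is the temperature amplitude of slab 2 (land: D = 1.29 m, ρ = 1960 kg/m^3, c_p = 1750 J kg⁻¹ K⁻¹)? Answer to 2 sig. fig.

C_ocean = 1.31×10^8 J/(m²·K); C_land = 4.42×10^6 J/(m²·K).
A ∝ 1/C ⇒ A_land = A_ocean × C_ocean/C_land = 1.05 × 29.7 = 31.2 K.

31 K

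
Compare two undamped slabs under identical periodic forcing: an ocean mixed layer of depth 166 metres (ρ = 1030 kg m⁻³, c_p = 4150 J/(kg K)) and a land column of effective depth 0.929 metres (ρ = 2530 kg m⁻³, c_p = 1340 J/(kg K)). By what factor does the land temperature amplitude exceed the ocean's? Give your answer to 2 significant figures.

230

C_ocean = 1030 × 4150 × 166 = 7.10×10^8 J/(m²·K).
C_land = 2530 × 1340 × 0.929 = 3.15×10^6 J/(m²·K).
Undamped amplitude ∝ 1/C, so A_land/A_ocean = C_ocean/C_land = 225.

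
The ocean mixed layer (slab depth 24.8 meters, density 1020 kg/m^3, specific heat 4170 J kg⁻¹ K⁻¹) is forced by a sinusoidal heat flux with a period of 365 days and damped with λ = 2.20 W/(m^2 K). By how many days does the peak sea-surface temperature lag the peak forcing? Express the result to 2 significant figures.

Areal heat capacity C = ρ c_p D = 1020 × 4170 × 24.8 = 1.05×10^8 J/(m^2 K).
ω = 2π / 3.15×10^7 s = 1.99×10^-7 s⁻¹.
Phase lag φ = arctan(Cω/λ) = arctan(21.0/2.20) = 1.47 rad.
Time lag = φ / ω = 1.47 / 1.99×10^-7 = 7.36×10^6 s = 85.2 days.

85 days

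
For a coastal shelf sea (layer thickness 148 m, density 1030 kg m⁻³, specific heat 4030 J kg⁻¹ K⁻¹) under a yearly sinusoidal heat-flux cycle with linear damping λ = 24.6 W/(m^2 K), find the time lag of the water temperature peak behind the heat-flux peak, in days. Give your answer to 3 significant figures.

79.7 days

Areal heat capacity C = ρ c_p D = 1030 × 4030 × 148 = 6.14×10^8 J/(m²·K).
ω = 2π / 3.15×10^7 s = 1.99×10^-7 s⁻¹.
Phase lag φ = arctan(Cω/λ) = arctan(122/24.6) = 1.37 rad.
Time lag = φ / ω = 1.37 / 1.99×10^-7 = 6.89×10^6 s = 79.7 days.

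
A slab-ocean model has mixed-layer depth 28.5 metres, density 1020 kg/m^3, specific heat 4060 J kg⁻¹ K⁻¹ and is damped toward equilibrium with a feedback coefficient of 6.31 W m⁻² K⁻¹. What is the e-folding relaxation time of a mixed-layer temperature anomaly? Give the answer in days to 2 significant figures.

220 days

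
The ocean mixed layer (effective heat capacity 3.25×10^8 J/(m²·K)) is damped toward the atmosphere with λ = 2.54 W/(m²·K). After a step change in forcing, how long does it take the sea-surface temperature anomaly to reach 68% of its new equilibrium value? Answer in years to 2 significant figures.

4.6 years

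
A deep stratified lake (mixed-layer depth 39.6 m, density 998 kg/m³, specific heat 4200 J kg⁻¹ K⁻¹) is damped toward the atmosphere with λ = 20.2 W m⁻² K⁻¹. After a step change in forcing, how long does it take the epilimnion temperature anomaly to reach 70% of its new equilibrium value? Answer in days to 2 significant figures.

Areal heat capacity C = ρ c_p D = 998 × 4200 × 39.6 = 1.66×10^8 J m⁻² K⁻¹.
τ = C / λ = 1.66×10^8 / 20.2 = 8.22×10^6 s.
Fraction reached: 1 − e^(−t/τ) = 0.70 ⇒ t = −τ ln(1 − 0.70) = τ × 1.20.
t = 9.89×10^6 s = 115 days.

110 days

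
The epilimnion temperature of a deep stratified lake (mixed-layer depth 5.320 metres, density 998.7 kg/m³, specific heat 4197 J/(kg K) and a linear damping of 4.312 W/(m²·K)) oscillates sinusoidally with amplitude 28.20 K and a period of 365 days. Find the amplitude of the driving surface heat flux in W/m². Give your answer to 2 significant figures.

Areal heat capacity C = ρ c_p D = 998.7 × 4197 × 5.320 = 2.23×10^7 J/(m^2 K).
ω = 2π / 3.15×10^7 s = 1.99×10^-7 s⁻¹.
√((Cω)² + λ²) = √((4.44)² + 4.312²) = 6.19 W/(m²·K).
F₀ = A × √((Cω)²+λ²) = 28.20 × 6.19 = 175 W/m².

170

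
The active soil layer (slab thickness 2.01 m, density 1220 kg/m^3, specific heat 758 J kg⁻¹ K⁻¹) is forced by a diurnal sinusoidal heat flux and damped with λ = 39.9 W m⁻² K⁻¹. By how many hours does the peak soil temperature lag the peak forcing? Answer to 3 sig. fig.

4.90 hours

Areal heat capacity C = ρ c_p D = 1220 × 758 × 2.01 = 1.86×10^6 J/(m²·K).
ω = 2π / 86400 s = 7.27×10^-5 s⁻¹.
Phase lag φ = arctan(Cω/λ) = arctan(135/39.9) = 1.28 rad.
Time lag = φ / ω = 1.28 / 7.27×10^-5 = 17700 s = 4.90 hours.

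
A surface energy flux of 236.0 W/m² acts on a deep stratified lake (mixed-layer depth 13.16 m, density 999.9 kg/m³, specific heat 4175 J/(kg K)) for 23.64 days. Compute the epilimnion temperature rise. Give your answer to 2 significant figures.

8.8 K

Areal heat capacity C = ρ c_p D = 999.9 × 4175 × 13.16 = 5.49×10^7 J m⁻² K⁻¹.
Net heat input Q = F Δt = 236.0 × (23.64 days × 86400 s/day) = 4.82×10^8 J/m².
ΔT = Q / C = 4.82×10^8 / 5.49×10^7 = 8.77 K.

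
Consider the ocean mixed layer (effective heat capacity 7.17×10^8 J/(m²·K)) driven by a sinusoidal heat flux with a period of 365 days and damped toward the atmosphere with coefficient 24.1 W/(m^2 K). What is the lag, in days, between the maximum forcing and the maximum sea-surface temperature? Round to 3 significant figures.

81.5 days

Areal heat capacity C = 7.17×10^8 J/(m²·K) (given).
ω = 2π / 3.15×10^7 s = 1.99×10^-7 s⁻¹.
Phase lag φ = arctan(Cω/λ) = arctan(143/24.1) = 1.40 rad.
Time lag = φ / ω = 1.40 / 1.99×10^-7 = 7.05×10^6 s = 81.5 days.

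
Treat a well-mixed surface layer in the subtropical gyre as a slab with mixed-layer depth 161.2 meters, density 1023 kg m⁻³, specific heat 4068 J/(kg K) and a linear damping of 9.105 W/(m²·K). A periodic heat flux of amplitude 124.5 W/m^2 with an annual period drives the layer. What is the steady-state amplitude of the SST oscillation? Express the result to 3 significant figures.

Areal heat capacity C = ρ c_p D = 1023 × 4068 × 161.2 = 6.71×10^8 J m⁻² K⁻¹.
Angular frequency ω = 2π / T = 2π / 3.15×10^7 s = 1.99×10^-7 s⁻¹.
√((Cω)² + λ²) = √((134)² + 9.105²) = 134 W/(m²·K).
Amplitude A = F₀ / √((Cω)²+λ²) = 124.5 / 134 = 0.929 K.

0.929 K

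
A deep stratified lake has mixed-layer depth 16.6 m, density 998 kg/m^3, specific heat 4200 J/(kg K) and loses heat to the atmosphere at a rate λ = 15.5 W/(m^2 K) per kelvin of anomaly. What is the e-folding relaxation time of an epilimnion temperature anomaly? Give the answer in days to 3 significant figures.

Areal heat capacity C = ρ c_p D = 998 × 4200 × 16.6 = 6.96×10^7 J m⁻² K⁻¹.
Relaxation time τ = C / λ = 6.96×10^7 / 15.5 = 4.49×10^6 s.
In days: 4.49×10^6 s / (86400 s/day) = 52.0 days.

52.0 days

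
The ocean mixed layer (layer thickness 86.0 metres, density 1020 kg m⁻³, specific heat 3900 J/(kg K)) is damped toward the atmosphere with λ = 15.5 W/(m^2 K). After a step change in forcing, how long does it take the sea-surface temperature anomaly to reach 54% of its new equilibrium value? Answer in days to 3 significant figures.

198 days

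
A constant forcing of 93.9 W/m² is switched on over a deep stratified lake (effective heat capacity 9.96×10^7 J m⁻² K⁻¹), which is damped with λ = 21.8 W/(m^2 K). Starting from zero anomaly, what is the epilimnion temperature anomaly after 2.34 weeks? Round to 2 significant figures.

1.1 K

Areal heat capacity C = 9.96×10^7 J m⁻² K⁻¹ (given).
τ = C / λ = 9.96×10^7 / 21.8 = 4.57×10^6 s.
Equilibrium anomaly ΔT_eq = F / λ = 93.9 / 21.8 = 4.31 K.
t = 2.34 weeks = 1.42×10^6 s, so t/τ = 0.310.
ΔT(t) = ΔT_eq (1 − e^(−t/τ)) = 4.31 × (1 − e^−0.310) = 1.15 K.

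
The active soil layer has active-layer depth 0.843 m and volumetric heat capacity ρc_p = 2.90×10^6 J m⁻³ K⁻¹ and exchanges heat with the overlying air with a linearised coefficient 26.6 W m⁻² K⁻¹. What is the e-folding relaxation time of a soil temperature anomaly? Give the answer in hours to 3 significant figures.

Areal heat capacity C = ρc_p × D = 2.90×10^6 × 0.843 = 2.44×10^6 J/(m^2 K).
Relaxation time τ = C / λ = 2.44×10^6 / 26.6 = 91900 s.
In hours: 91900 s / (3600 s/hour) = 25.5 hours.

25.5 hours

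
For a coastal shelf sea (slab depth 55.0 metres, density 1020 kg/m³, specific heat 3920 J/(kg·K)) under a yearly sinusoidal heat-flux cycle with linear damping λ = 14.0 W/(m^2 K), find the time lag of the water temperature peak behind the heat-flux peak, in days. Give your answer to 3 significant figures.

73.3 days

Areal heat capacity C = ρ c_p D = 1020 × 3920 × 55.0 = 2.20×10^8 J/(m²·K).
ω = 2π / 3.15×10^7 s = 1.99×10^-7 s⁻¹.
Phase lag φ = arctan(Cω/λ) = arctan(43.8/14.0) = 1.26 rad.
Time lag = φ / ω = 1.26 / 1.99×10^-7 = 6.33×10^6 s = 73.3 days.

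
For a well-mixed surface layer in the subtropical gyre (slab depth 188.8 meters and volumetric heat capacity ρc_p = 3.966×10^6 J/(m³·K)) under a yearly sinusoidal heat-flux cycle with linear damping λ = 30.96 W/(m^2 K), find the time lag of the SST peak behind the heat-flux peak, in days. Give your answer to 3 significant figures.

79.4 days

Areal heat capacity C = ρc_p × D = 3.966×10^6 × 188.8 = 7.49×10^8 J m⁻² K⁻¹.
ω = 2π / 3.15×10^7 s = 1.99×10^-7 s⁻¹.
Phase lag φ = arctan(Cω/λ) = arctan(149/30.96) = 1.37 rad.
Time lag = φ / ω = 1.37 / 1.99×10^-7 = 6.86×10^6 s = 79.4 days.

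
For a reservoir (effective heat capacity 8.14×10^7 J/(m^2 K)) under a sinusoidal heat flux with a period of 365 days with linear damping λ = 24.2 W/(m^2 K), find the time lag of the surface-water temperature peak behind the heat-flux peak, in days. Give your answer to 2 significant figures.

34 days

Areal heat capacity C = 8.14×10^7 J/(m^2 K) (given).
ω = 2π / 3.15×10^7 s = 1.99×10^-7 s⁻¹.
Phase lag φ = arctan(Cω/λ) = arctan(16.2/24.2) = 0.590 rad.
Time lag = φ / ω = 0.590 / 1.99×10^-7 = 2.96×10^6 s = 34.3 days.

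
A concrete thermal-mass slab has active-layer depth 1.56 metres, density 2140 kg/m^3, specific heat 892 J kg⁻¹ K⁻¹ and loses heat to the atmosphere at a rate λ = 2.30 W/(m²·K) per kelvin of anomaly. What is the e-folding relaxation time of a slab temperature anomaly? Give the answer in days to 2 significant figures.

Areal heat capacity C = ρ c_p D = 2140 × 892 × 1.56 = 2.98×10^6 J/(m^2 K).
Relaxation time τ = C / λ = 2.98×10^6 / 2.30 = 1.29×10^6 s.
In days: 1.29×10^6 s / (86400 s/day) = 15.0 days.

15 days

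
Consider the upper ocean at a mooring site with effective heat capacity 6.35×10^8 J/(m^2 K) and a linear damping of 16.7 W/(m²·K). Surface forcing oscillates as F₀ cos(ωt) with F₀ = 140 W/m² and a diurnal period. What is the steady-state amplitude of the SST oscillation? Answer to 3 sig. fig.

0.00303 K

Areal heat capacity C = 6.35×10^8 J/(m^2 K) (given).
Angular frequency ω = 2π / T = 2π / 86400 s = 7.27×10^-5 s⁻¹.
√((Cω)² + λ²) = √((46200)² + 16.7²) = 46200 W/(m²·K).
Amplitude A = F₀ / √((Cω)²+λ²) = 140 / 46200 = 0.00303 K.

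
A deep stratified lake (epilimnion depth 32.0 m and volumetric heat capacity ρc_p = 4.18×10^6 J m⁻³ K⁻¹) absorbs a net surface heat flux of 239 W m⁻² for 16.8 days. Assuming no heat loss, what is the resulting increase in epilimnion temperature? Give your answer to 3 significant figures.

Areal heat capacity C = ρc_p × D = 4.18×10^6 × 32.0 = 1.34×10^8 J/(m²·K).
Net heat input Q = F Δt = 239 × (16.8 days × 86400 s/day) = 3.47×10^8 J/m².
ΔT = Q / C = 3.47×10^8 / 1.34×10^8 = 2.59 K.

2.59 K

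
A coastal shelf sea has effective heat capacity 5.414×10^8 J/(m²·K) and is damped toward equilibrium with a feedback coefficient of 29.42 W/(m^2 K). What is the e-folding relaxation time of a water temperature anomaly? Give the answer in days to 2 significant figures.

210 days

Areal heat capacity C = 5.414×10^8 J/(m²·K) (given).
Relaxation time τ = C / λ = 5.41×10^8 / 29.42 = 1.84×10^7 s.
In days: 1.84×10^7 s / (86400 s/day) = 213 days.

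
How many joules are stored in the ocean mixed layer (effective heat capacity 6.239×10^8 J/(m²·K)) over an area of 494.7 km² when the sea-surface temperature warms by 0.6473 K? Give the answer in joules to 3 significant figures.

Areal heat capacity C = 6.239×10^8 J/(m²·K) (given).
Heat per unit area: q = C ΔT = 6.24×10^8 × 0.6473 = 4.04×10^8 J/m².
Total heat: Q = q × A = 4.04×10^8 × (494.7 × 10⁶ m²) = 2.00×10^17 J.

2.00×10^17 J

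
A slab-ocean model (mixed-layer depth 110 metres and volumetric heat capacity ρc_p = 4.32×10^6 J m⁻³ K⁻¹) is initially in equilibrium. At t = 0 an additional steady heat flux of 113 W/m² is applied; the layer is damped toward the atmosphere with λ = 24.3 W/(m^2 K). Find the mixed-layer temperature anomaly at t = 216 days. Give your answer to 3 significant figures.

2.86 K

Areal heat capacity C = ρc_p × D = 4.32×10^6 × 110 = 4.75×10^8 J m⁻² K⁻¹.
τ = C / λ = 4.75×10^8 / 24.3 = 1.96×10^7 s.
Equilibrium anomaly ΔT_eq = F / λ = 113 / 24.3 = 4.65 K.
t = 216 days = 1.87×10^7 s, so t/τ = 0.954.
ΔT(t) = ΔT_eq (1 − e^(−t/τ)) = 4.65 × (1 − e^−0.954) = 2.86 K.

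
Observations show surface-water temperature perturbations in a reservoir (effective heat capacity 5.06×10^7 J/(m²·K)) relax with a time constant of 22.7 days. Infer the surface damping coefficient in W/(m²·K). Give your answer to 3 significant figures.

25.8

Areal heat capacity C = 5.06×10^7 J/(m²·K) (given).
τ = 22.7 days = 1.96×10^6 s.
λ = C / τ = 5.06×10^7 / 1.96×10^6 = 25.8 W/(m²·K).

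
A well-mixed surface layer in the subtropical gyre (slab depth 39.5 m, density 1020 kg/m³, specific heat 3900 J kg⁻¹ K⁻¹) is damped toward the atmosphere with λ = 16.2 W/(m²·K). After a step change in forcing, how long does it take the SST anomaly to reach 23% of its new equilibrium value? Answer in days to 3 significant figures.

Areal heat capacity C = ρ c_p D = 1020 × 3900 × 39.5 = 1.57×10^8 J m⁻² K⁻¹.
τ = C / λ = 1.57×10^8 / 16.2 = 9.70×10^6 s.
Fraction reached: 1 − e^(−t/τ) = 0.23 ⇒ t = −τ ln(1 − 0.23) = τ × 0.261.
t = 2.54×10^6 s = 29.3 days.

29.3 days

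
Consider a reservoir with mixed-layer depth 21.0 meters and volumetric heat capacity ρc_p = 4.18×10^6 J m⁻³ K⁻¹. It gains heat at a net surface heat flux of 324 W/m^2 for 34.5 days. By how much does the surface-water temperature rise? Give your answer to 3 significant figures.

11.0 K

Areal heat capacity C = ρc_p × D = 4.18×10^6 × 21.0 = 8.78×10^7 J/(m²·K).
Net heat input Q = F Δt = 324 × (34.5 days × 86400 s/day) = 9.66×10^8 J/m².
ΔT = Q / C = 9.66×10^8 / 8.78×10^7 = 11.0 K.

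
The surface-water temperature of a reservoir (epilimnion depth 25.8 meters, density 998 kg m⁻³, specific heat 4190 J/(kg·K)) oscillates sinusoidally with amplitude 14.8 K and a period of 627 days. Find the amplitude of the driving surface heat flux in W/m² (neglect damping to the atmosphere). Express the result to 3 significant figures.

Areal heat capacity C = ρ c_p D = 998 × 4190 × 25.8 = 1.08×10^8 J m⁻² K⁻¹.
ω = 2π / 5.42×10^7 s = 1.16×10^-7 s⁻¹.
Cω = 1.08×10^8 × 1.16×10^-7 = 12.5 W/(m²·K).
F₀ = A × Cω = 14.8 × 12.5 = 185 W/m².

185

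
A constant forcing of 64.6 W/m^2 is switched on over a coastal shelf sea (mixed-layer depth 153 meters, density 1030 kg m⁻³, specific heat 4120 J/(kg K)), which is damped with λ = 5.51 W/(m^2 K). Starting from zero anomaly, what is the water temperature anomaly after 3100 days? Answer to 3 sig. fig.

10.5 K

Areal heat capacity C = ρ c_p D = 1030 × 4120 × 153 = 6.49×10^8 J/(m²·K).
τ = C / λ = 6.49×10^8 / 5.51 = 1.18×10^8 s.
Equilibrium anomaly ΔT_eq = F / λ = 64.6 / 5.51 = 11.7 K.
t = 3100 days = 2.68×10^8 s, so t/τ = 2.27.
ΔT(t) = ΔT_eq (1 − e^(−t/τ)) = 11.7 × (1 − e^−2.27) = 10.5 K.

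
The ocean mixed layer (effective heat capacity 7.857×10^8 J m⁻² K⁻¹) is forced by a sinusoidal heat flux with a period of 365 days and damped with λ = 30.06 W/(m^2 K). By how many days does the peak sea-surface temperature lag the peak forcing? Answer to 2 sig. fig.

80 days

Areal heat capacity C = 7.857×10^8 J m⁻² K⁻¹ (given).
ω = 2π / 3.15×10^7 s = 1.99×10^-7 s⁻¹.
Phase lag φ = arctan(Cω/λ) = arctan(157/30.06) = 1.38 rad.
Time lag = φ / ω = 1.38 / 1.99×10^-7 = 6.93×10^6 s = 80.2 days.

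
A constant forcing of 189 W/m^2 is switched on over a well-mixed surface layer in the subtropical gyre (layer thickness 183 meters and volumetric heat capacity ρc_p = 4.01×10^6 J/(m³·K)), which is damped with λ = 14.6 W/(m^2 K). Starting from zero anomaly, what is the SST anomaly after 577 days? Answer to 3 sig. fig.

Areal heat capacity C = ρc_p × D = 4.01×10^6 × 183 = 7.34×10^8 J m⁻² K⁻¹.
τ = C / λ = 7.34×10^8 / 14.6 = 5.03×10^7 s.
Equilibrium anomaly ΔT_eq = F / λ = 189 / 14.6 = 12.9 K.
t = 577 days = 4.99×10^7 s, so t/τ = 0.992.
ΔT(t) = ΔT_eq (1 − e^(−t/τ)) = 12.9 × (1 − e^−0.992) = 8.14 K.

8.14 K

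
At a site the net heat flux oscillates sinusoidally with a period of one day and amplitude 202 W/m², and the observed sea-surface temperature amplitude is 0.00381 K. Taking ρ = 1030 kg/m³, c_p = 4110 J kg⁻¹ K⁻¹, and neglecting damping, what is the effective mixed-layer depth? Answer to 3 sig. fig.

ω = 2π / 86400 s = 7.27×10^-5 s⁻¹.
Required C = F₀ / (A ω) = 202 / (0.00381 × 7.27×10^-5) = 7.29×10^8 J/(m²·K).
D = C / (ρ c_p) = 7.29×10^8 / (1030 × 4110) = 172 m.

172 m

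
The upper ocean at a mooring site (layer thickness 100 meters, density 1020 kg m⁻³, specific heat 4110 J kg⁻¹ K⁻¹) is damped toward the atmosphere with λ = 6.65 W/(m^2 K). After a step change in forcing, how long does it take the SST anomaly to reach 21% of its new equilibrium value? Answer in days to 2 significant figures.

170 days

Areal heat capacity C = ρ c_p D = 1020 × 4110 × 100 = 4.19×10^8 J/(m^2 K).
τ = C / λ = 4.19×10^8 / 6.65 = 6.30×10^7 s.
Fraction reached: 1 − e^(−t/τ) = 0.21 ⇒ t = −τ ln(1 − 0.21) = τ × 0.236.
t = 1.49×10^7 s = 172 days.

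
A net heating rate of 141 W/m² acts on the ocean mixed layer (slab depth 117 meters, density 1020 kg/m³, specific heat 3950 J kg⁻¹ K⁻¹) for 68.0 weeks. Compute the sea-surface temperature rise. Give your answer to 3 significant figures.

Areal heat capacity C = ρ c_p D = 1020 × 3950 × 117 = 4.71×10^8 J/(m^2 K).
Net heat input Q = F Δt = 141 × (68.0 weeks × 6.048×10^5 s/week) = 5.80×10^9 J/m².
ΔT = Q / C = 5.80×10^9 / 4.71×10^8 = 12.3 K.

12.3 K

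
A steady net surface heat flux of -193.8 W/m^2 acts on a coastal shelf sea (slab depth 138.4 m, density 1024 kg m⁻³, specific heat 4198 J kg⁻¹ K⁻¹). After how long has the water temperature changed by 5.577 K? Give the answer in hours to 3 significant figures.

4760 hours

Areal heat capacity C = ρ c_p D = 1024 × 4198 × 138.4 = 5.95×10^8 J/(m²·K).
Time required: Δt = C ΔT / F = 5.95×10^8 × -5.577 / -193.8 = 1.71×10^7 s.
In hours: 1.71×10^7 s / (3600 s/hour) = 4760 hours.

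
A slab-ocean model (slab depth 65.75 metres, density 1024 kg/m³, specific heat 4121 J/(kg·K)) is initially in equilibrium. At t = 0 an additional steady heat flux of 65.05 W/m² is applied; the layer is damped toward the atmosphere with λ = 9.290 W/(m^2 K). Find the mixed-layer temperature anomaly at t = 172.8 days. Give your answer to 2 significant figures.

2.8 K

Areal heat capacity C = ρ c_p D = 1024 × 4121 × 65.75 = 2.77×10^8 J/(m²·K).
τ = C / λ = 2.77×10^8 / 9.290 = 2.99×10^7 s.
Equilibrium anomaly ΔT_eq = F / λ = 65.05 / 9.290 = 7.00 K.
t = 172.8 days = 1.49×10^7 s, so t/τ = 0.500.
ΔT(t) = ΔT_eq (1 − e^(−t/τ)) = 7.00 × (1 − e^−0.500) = 2.75 K.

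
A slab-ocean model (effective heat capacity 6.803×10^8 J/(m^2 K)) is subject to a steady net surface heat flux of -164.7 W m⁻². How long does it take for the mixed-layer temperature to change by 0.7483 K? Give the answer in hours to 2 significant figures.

860 hours

Areal heat capacity C = 6.803×10^8 J/(m^2 K) (given).
Time required: Δt = C ΔT / F = 6.80×10^8 × -0.7483 / -164.7 = 3.09×10^6 s.
In hours: 3.09×10^6 s / (3600 s/hour) = 859 hours.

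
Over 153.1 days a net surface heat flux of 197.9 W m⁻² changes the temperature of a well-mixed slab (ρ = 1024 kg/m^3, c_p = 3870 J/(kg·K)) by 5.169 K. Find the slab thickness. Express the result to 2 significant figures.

Heat input Q = F Δt = 197.9 × 1.32×10^7 s = 2.62×10^9 J/m².
Required areal heat capacity C = Q / ΔT = 5.06×10^8 J/(m²·K).
Depth D = C / (ρ c_p) = 5.06×10^8 / (1024 × 3870) = 128 m.

130 m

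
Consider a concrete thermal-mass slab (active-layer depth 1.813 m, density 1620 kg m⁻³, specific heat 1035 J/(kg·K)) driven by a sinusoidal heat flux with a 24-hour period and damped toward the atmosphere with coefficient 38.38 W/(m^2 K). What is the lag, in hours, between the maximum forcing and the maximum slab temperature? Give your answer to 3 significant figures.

Areal heat capacity C = ρ c_p D = 1620 × 1035 × 1.813 = 3.04×10^6 J/(m²·K).
ω = 2π / 86400 s = 7.27×10^-5 s⁻¹.
Phase lag φ = arctan(Cω/λ) = arctan(221/38.38) = 1.40 rad.
Time lag = φ / ω = 1.40 / 7.27×10^-5 = 19200 s = 5.34 hours.

5.34 hours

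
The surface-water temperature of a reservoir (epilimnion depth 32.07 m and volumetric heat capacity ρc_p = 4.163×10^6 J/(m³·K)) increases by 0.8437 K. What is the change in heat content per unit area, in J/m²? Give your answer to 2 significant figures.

1.1×10^8

Areal heat capacity C = ρc_p × D = 4.163×10^6 × 32.07 = 1.34×10^8 J m⁻² K⁻¹.
ΔQ = C ΔT = 1.34×10^8 × 0.8437 = 1.13×10^8 J/m².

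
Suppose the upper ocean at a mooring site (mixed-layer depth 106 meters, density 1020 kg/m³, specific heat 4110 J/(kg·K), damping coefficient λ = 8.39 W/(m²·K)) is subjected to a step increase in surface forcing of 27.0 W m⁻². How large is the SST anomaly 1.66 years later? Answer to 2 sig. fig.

2.0 K

Areal heat capacity C = ρ c_p D = 1020 × 4110 × 106 = 4.44×10^8 J/(m^2 K).
τ = C / λ = 4.44×10^8 / 8.39 = 5.30×10^7 s.
Equilibrium anomaly ΔT_eq = F / λ = 27.0 / 8.39 = 3.22 K.
t = 1.66 years = 5.24×10^7 s, so t/τ = 0.989.
ΔT(t) = ΔT_eq (1 − e^(−t/τ)) = 3.22 × (1 − e^−0.989) = 2.02 K.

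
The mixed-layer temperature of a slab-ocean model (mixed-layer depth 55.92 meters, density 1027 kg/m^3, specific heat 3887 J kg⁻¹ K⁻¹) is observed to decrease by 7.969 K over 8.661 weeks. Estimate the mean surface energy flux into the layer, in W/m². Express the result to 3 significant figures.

Areal heat capacity C = ρ c_p D = 1027 × 3887 × 55.92 = 2.23×10^8 J/(m²·K).
Required heat per unit area: Q = C ΔT = 2.23×10^8 × -7.969 = -1.78×10^9 J/m².
Flux F = Q / Δt = -1.78×10^9 / 5.24×10^6 s = -340 W/m².

-340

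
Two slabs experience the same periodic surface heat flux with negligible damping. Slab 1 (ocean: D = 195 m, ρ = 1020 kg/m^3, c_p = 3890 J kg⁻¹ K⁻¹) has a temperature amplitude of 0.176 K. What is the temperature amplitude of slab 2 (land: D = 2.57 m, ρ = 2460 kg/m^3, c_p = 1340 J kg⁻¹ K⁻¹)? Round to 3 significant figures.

C_ocean = 7.74×10^8 J/(m²·K); C_land = 8.47×10^6 J/(m²·K).
A ∝ 1/C ⇒ A_land = A_ocean × C_ocean/C_land = 0.176 × 91.3 = 16.1 K.

16.1 K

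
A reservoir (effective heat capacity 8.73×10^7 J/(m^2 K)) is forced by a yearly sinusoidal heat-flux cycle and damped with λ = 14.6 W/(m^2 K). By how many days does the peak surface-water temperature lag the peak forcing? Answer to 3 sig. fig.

50.7 days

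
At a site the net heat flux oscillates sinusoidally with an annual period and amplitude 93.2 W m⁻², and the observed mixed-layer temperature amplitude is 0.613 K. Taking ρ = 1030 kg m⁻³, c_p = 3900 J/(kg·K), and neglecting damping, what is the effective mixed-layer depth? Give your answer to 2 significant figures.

ω = 2π / 3.15×10^7 s = 1.99×10^-7 s⁻¹.
Required C = F₀ / (A ω) = 93.2 / (0.613 × 1.99×10^-7) = 7.63×10^8 J/(m²·K).
D = C / (ρ c_p) = 7.63×10^8 / (1030 × 3900) = 190 m.

190 m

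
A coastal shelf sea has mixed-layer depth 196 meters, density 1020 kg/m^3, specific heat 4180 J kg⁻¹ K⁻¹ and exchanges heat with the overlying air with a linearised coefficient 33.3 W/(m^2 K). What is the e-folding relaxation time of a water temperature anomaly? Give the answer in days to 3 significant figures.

Areal heat capacity C = ρ c_p D = 1020 × 4180 × 196 = 8.36×10^8 J/(m^2 K).
Relaxation time τ = C / λ = 8.36×10^8 / 33.3 = 2.51×10^7 s.
In days: 2.51×10^7 s / (86400 s/day) = 290 days.

290 days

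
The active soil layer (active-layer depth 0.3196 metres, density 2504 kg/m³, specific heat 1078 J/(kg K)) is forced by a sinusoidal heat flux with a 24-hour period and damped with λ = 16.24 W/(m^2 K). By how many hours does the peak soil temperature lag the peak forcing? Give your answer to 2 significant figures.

Areal heat capacity C = ρ c_p D = 2504 × 1078 × 0.3196 = 8.63×10^5 J/(m²·K).
ω = 2π / 86400 s = 7.27×10^-5 s⁻¹.
Phase lag φ = arctan(Cω/λ) = arctan(62.7/16.24) = 1.32 rad.
Time lag = φ / ω = 1.32 / 7.27×10^-5 = 18100 s = 5.03 hours.

5.0 hours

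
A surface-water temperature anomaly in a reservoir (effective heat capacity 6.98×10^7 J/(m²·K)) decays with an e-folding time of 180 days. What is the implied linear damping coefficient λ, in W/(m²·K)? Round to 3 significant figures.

Areal heat capacity C = 6.98×10^7 J/(m²·K) (given).
τ = 180 days = 1.56×10^7 s.
λ = C / τ = 6.98×10^7 / 1.56×10^7 = 4.49 W/(m²·K).

4.49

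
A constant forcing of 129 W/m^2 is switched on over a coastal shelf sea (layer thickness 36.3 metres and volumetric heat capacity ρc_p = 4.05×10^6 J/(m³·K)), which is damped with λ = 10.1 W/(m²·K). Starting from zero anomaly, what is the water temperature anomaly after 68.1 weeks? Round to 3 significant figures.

12.0 K

Areal heat capacity C = ρc_p × D = 4.05×10^6 × 36.3 = 1.47×10^8 J m⁻² K⁻¹.
τ = C / λ = 1.47×10^8 / 10.1 = 1.46×10^7 s.
Equilibrium anomaly ΔT_eq = F / λ = 129 / 10.1 = 12.8 K.
t = 68.1 weeks = 4.12×10^7 s, so t/τ = 2.83.
ΔT(t) = ΔT_eq (1 − e^(−t/τ)) = 12.8 × (1 − e^−2.83) = 12.0 K.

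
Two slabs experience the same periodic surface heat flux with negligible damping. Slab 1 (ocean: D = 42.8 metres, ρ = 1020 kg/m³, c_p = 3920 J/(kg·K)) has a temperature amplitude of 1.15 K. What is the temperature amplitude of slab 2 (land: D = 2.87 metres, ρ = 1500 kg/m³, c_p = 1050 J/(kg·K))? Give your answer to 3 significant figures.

43.5 K

C_ocean = 1.71×10^8 J/(m²·K); C_land = 4.52×10^6 J/(m²·K).
A ∝ 1/C ⇒ A_land = A_ocean × C_ocean/C_land = 1.15 × 37.9 = 43.5 K.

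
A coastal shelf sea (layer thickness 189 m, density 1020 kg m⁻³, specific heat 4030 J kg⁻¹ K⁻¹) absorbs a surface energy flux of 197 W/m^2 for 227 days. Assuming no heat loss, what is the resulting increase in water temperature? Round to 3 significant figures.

Areal heat capacity C = ρ c_p D = 1020 × 4030 × 189 = 7.77×10^8 J/(m^2 K).
Net heat input Q = F Δt = 197 × (227 days × 86400 s/day) = 3.86×10^9 J/m².
ΔT = Q / C = 3.86×10^9 / 7.77×10^8 = 4.97 K.

4.97 K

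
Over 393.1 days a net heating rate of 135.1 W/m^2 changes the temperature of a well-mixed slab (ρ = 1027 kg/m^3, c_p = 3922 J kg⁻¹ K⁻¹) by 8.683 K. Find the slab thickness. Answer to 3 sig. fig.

131 m

Heat input Q = F Δt = 135.1 × 3.40×10^7 s = 4.59×10^9 J/m².
Required areal heat capacity C = Q / ΔT = 5.28×10^8 J/(m²·K).
Depth D = C / (ρ c_p) = 5.28×10^8 / (1027 × 3922) = 131 m.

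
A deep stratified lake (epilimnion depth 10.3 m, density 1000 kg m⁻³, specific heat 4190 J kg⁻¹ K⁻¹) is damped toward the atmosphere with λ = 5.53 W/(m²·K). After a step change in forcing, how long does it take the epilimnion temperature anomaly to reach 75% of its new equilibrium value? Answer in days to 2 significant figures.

130 days

Areal heat capacity C = ρ c_p D = 1000 × 4190 × 10.3 = 4.32×10^7 J/(m²·K).
τ = C / λ = 4.32×10^7 / 5.53 = 7.80×10^6 s.
Fraction reached: 1 − e^(−t/τ) = 0.75 ⇒ t = −τ ln(1 − 0.75) = τ × 1.39.
t = 1.08×10^7 s = 125 days.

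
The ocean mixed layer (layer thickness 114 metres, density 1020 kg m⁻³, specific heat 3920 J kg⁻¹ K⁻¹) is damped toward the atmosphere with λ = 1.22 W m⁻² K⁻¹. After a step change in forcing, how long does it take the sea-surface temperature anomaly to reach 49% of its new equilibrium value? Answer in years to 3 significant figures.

7.97 years

Areal heat capacity C = ρ c_p D = 1020 × 3920 × 114 = 4.56×10^8 J m⁻² K⁻¹.
τ = C / λ = 4.56×10^8 / 1.22 = 3.74×10^8 s.
Fraction reached: 1 − e^(−t/τ) = 0.49 ⇒ t = −τ ln(1 − 0.49) = τ × 0.673.
t = 2.52×10^8 s = 7.97 years.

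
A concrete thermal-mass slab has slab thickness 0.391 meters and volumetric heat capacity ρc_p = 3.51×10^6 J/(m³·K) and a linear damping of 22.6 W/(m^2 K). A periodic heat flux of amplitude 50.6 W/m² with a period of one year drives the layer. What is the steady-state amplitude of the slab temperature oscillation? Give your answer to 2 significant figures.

2.2 K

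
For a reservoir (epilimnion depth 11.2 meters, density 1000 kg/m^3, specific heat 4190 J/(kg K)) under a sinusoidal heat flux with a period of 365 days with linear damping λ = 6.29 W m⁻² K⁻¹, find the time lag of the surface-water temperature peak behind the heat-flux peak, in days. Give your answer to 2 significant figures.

57 days

Areal heat capacity C = ρ c_p D = 1000 × 4190 × 11.2 = 4.69×10^7 J m⁻² K⁻¹.
ω = 2π / 3.15×10^7 s = 1.99×10^-7 s⁻¹.
Phase lag φ = arctan(Cω/λ) = arctan(9.35/6.29) = 0.979 rad.
Time lag = φ / ω = 0.979 / 1.99×10^-7 = 4.91×10^6 s = 56.8 days.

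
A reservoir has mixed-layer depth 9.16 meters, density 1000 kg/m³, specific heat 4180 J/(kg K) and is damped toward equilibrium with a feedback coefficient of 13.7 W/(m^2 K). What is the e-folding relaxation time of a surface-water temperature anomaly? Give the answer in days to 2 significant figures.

Areal heat capacity C = ρ c_p D = 1000 × 4180 × 9.16 = 3.83×10^7 J/(m^2 K).
Relaxation time τ = C / λ = 3.83×10^7 / 13.7 = 2.79×10^6 s.
In days: 2.79×10^6 s / (86400 s/day) = 32.3 days.

32 days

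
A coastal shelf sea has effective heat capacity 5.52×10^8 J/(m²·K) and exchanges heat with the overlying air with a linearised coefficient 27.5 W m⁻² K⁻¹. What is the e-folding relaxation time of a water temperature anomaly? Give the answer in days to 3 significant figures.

Areal heat capacity C = 5.52×10^8 J/(m²·K) (given).
Relaxation time τ = C / λ = 5.52×10^8 / 27.5 = 2.01×10^7 s.
In days: 2.01×10^7 s / (86400 s/day) = 232 days.

232 days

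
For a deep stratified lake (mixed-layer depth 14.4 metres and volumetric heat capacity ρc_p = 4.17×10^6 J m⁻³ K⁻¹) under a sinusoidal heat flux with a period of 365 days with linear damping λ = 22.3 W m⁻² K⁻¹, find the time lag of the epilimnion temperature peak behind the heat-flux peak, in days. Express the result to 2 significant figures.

29 days

Areal heat capacity C = ρc_p × D = 4.17×10^6 × 14.4 = 6.00×10^7 J m⁻² K⁻¹.
ω = 2π / 3.15×10^7 s = 1.99×10^-7 s⁻¹.
Phase lag φ = arctan(Cω/λ) = arctan(12.0/22.3) = 0.492 rad.
Time lag = φ / ω = 0.492 / 1.99×10^-7 = 2.47×10^6 s = 28.6 days.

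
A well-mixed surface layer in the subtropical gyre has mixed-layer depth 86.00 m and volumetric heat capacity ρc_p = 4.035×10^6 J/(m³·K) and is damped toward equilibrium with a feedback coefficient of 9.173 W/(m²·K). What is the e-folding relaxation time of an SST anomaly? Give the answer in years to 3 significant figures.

Areal heat capacity C = ρc_p × D = 4.035×10^6 × 86.00 = 3.47×10^8 J m⁻² K⁻¹.
Relaxation time τ = C / λ = 3.47×10^8 / 9.173 = 3.78×10^7 s.
In years: 3.78×10^7 s / (3.156×10^7 s/year) = 1.20 years.

1.20 years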